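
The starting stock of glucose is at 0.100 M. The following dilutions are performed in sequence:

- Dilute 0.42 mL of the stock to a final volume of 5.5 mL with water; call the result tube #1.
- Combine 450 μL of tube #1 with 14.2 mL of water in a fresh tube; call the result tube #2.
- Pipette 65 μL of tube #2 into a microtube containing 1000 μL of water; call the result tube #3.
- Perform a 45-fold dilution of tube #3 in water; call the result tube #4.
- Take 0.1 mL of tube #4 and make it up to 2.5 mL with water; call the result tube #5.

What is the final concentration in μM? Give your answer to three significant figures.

Step 1: 0.42 mL brought to 5.5 mL → factor 5.5/0.42 = 13.095
Step 2: 450 μL + 14.2 mL = 14650 μL total → factor 14650/450 = 32.556
Step 3: 65 μL + 1000 μL = 1065 μL total → factor 1065/65 = 16.385
Step 4: 45-fold → factor 45
Step 5: 0.1 mL brought to 2.5 mL → factor 2.5/0.1 = 25
Overall dilution factor = 13.095 × 32.556 × 16.385 × 45 × 25 = 7.8583 × 10^6
Final = 0.100 M / 7.8583 × 10^6 = 1.273 × 10^-8 M = 0.0127 μM

0.0127 μM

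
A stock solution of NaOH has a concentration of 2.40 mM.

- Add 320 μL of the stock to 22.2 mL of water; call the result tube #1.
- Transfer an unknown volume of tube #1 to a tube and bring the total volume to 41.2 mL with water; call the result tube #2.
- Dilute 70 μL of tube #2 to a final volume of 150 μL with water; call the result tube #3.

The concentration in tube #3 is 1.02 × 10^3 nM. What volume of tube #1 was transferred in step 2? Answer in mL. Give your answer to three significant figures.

2.64 mL

Step 1: 320 μL + 22.2 mL = 22520 μL total → factor 22520/320 = 70.375
Step 2: v brought to 41.2 mL → factor = 41.2 mL/v
Step 3: 70 μL brought to 150 μL → factor 150/70 = 2.1429
Product of known-step factors = 150.8
Overall factor = 2.40 mM / (1.02 × 10^3 nM) = 2352.9
Step-2 factor = 2352.9 / 150.8 = 15.603
v = 41.2 mL / 15.603 = 2.64 mL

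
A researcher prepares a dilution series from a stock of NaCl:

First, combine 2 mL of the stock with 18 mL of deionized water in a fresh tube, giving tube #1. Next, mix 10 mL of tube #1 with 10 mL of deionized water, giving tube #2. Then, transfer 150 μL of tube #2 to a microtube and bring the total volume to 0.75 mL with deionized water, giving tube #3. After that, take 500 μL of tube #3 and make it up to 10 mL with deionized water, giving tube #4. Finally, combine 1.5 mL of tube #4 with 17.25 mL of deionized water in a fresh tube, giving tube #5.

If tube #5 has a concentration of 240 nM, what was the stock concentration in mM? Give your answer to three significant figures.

6.00 mM

Step 1: 2 mL + 18 mL = 20 mL total → factor 20/2 = 10
Step 2: 10 mL + 10 mL = 20 mL total → factor 20/10 = 2
Step 3: 150 μL brought to 0.75 mL → factor 750/150 = 5
Step 4: 500 μL brought to 10 mL → factor 10000/500 = 20
Step 5: 1.5 mL + 17.25 mL = 18.75 mL total → factor 18.75/1.5 = 12.5
Overall dilution factor = 10 × 2 × 5 × 20 × 12.5 = 25000
Stock = 240 nM × 25000 = 6.000 × 10^6 nM = 6.00 mM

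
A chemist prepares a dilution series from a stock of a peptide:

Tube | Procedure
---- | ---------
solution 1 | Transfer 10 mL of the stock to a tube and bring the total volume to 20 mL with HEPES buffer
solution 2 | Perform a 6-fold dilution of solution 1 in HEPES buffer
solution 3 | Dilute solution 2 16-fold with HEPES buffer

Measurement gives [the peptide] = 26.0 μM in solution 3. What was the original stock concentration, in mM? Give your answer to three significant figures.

Step 1: 10 mL brought to 20 mL → factor 20/10 = 2
Step 2: 6-fold → factor 6
Step 3: 16-fold → factor 16
Overall dilution factor = 2 × 6 × 16 = 192
Stock = 26.0 μM × 192 = 4992 μM = 4.99 mM

4.99 mM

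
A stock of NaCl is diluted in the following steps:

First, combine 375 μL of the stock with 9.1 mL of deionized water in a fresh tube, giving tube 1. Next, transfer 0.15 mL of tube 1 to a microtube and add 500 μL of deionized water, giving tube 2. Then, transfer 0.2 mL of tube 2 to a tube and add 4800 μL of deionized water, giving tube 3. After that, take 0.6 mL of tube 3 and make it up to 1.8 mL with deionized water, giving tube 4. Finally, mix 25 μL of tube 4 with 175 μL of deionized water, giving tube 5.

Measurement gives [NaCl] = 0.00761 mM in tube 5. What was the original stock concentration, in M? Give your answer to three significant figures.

0.500 M

Step 1: 375 μL + 9.1 mL = 9475 μL total → factor 9475/375 = 25.267
Step 2: 0.15 mL + 500 μL = 0.65 mL total → factor 0.65/0.15 = 4.3333
Step 3: 0.2 mL + 4800 μL = 5 mL total → factor 5/0.2 = 25
Step 4: 0.6 mL brought to 1.8 mL → factor 1.8/0.6 = 3
Step 5: 25 μL + 175 μL = 200 μL total → factor 200/25 = 8
Overall dilution factor = 25.267 × 4.3333 × 25 × 3 × 8 = 65693
Stock = 0.00761 mM × 65693 = 499.9 mM = 0.500 M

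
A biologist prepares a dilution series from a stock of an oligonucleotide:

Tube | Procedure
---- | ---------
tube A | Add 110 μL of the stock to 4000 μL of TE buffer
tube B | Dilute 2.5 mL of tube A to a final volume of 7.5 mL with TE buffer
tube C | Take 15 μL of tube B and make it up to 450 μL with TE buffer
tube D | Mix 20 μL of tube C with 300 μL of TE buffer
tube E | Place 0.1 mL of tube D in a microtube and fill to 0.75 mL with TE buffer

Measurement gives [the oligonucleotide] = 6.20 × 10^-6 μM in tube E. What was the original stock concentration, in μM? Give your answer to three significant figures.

Step 1: 110 μL + 4000 μL = 4110 μL total → factor 4110/110 = 37.364
Step 2: 2.5 mL brought to 7.5 mL → factor 7.5/2.5 = 3
Step 3: 15 μL brought to 450 μL → factor 450/15 = 30
Step 4: 20 μL + 300 μL = 320 μL total → factor 320/20 = 16
Step 5: 0.1 mL brought to 0.75 mL → factor 0.75/0.1 = 7.5
Overall dilution factor = 37.364 × 3 × 30 × 16 × 7.5 = 4.0353 × 10^5
Stock = 6.20 × 10^-6 μM × 4.0353 × 10^5 = 2.50 μM

2.50 μM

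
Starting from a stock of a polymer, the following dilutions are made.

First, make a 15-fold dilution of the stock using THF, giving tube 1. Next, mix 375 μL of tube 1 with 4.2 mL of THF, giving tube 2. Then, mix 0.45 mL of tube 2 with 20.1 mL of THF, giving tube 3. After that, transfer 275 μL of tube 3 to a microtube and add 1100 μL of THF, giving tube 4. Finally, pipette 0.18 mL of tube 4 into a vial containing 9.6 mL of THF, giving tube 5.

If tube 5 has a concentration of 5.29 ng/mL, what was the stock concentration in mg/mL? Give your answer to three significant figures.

12.0 mg/mL

Step 1: 15-fold → factor 15
Step 2: 375 μL + 4.2 mL = 4575 μL total → factor 4575/375 = 12.2
Step 3: 0.45 mL + 20.1 mL = 20.55 mL total → factor 20.55/0.45 = 45.667
Step 4: 275 μL + 1100 μL = 1375 μL total → factor 1375/275 = 5
Step 5: 0.18 mL + 9.6 mL = 9.78 mL total → factor 9.78/0.18 = 54.333
Overall dilution factor = 15 × 12.2 × 45.667 × 5 × 54.333 = 2.2703 × 10^6
Stock = 5.29 ng/mL × 2.2703 × 10^6 = 1.201 × 10^7 ng/mL = 12.0 mg/mL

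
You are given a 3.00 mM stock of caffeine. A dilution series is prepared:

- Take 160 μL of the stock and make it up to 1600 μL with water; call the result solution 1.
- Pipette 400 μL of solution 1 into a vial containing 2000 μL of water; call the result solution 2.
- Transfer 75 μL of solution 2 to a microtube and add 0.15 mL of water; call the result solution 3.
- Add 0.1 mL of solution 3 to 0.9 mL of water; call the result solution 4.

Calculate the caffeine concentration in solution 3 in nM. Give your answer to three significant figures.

Step 1: 160 μL brought to 1600 μL → factor 1600/160 = 10
Step 2: 400 μL + 2000 μL = 2400 μL total → factor 2400/400 = 6
Step 3: 75 μL + 0.15 mL = 225 μL total → factor 225/75 = 3
Dilution factor through solution 3 = 10 × 6 × 3 = 180
[solution 3] = 3.00 mM / 180 = 0.01667 mM = 1.67 × 10^4 nM

1.67 × 10^4 nM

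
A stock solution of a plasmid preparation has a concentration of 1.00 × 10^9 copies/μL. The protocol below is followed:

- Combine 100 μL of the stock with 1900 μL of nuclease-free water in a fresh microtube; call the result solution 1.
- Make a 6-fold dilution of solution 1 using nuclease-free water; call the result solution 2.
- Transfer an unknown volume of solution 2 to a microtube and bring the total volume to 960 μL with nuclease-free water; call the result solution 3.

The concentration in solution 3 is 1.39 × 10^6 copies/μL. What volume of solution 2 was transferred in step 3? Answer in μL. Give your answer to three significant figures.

160 μL

Step 1: 100 μL + 1900 μL = 2000 μL total → factor 2000/100 = 20
Step 2: 6-fold → factor 6
Step 3: v brought to 960 μL → factor = 960 μL/v
Product of known-step factors = 120
Overall factor = 1.00 × 10^9 copies/μL / (1.39 × 10^6 copies/μL) = 719.42
Step-3 factor = 719.42 / 120 = 5.9952
v = 960 μL / 5.9952 = 160 μL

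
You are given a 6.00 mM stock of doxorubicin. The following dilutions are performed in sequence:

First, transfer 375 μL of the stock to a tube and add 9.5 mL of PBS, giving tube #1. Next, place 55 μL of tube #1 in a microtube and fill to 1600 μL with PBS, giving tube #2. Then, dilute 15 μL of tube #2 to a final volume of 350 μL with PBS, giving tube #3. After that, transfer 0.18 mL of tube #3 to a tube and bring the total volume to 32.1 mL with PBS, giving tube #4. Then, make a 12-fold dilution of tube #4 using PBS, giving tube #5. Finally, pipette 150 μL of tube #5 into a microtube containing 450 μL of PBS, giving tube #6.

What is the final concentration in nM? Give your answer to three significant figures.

Step 1: 375 μL + 9.5 mL = 9875 μL total → factor 9875/375 = 26.333
Step 2: 55 μL brought to 1600 μL → factor 1600/55 = 29.091
Step 3: 15 μL brought to 350 μL → factor 350/15 = 23.333
Step 4: 0.18 mL brought to 32.1 mL → factor 32.1/0.18 = 178.33
Step 5: 12-fold → factor 12
Step 6: 150 μL + 450 μL = 600 μL total → factor 600/150 = 4
Overall dilution factor = 26.333 × 29.091 × 23.333 × 178.33 × 12 × 4 = 1.5301 × 10^8
Final = 6.00 mM / 1.5301 × 10^8 = 3.921 × 10^-8 mM = 0.0392 nM

0.0392 nM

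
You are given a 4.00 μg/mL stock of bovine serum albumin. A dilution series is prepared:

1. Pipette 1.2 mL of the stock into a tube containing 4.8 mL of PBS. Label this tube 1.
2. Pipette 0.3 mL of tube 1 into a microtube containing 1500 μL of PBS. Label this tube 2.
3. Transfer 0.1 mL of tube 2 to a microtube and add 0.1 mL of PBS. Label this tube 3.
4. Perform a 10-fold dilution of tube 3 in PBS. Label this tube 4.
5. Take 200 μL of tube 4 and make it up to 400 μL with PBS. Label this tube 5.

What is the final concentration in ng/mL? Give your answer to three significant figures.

Step 1: 1.2 mL + 4.8 mL = 6 mL total → factor 6/1.2 = 5
Step 2: 0.3 mL + 1500 μL = 1.8 mL total → factor 1.8/0.3 = 6
Step 3: 0.1 mL + 0.1 mL = 0.2 mL total → factor 0.2/0.1 = 2
Step 4: 10-fold → factor 10
Step 5: 200 μL brought to 400 μL → factor 400/200 = 2
Overall dilution factor = 5 × 6 × 2 × 10 × 2 = 1200
Final = 4.00 μg/mL / 1200 = 0.003333 μg/mL = 3.33 ng/mL

3.33 ng/mL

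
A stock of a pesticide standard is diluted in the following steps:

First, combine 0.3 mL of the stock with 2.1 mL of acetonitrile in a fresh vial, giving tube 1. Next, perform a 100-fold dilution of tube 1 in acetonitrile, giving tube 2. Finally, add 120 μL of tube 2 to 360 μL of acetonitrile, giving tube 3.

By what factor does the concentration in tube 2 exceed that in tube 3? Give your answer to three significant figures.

4.00

Step 1: 0.3 mL + 2.1 mL = 2.4 mL total → factor 2.4/0.3 = 8
Step 2: 100-fold → factor 100
Step 3: 120 μL + 360 μL = 480 μL total → factor 480/120 = 4
Dilution factor to tube 2 = 800; to tube 3 = 3200
[tube 2]/[tube 3] = (factor to tube 3)/(factor to tube 2) = 3200/800 = 4.00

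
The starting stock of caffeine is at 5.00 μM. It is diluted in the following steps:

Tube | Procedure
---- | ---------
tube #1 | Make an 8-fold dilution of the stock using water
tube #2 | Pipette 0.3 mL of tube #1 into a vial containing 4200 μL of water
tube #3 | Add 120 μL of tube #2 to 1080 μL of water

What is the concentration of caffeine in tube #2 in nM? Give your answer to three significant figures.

Step 1: 8-fold → factor 8
Step 2: 0.3 mL + 4200 μL = 4.5 mL total → factor 4.5/0.3 = 15
Dilution factor through tube #2 = 8 × 15 = 120
[tube #2] = 5.00 μM / 120 = 0.04167 μM = 41.7 nM

41.7 nM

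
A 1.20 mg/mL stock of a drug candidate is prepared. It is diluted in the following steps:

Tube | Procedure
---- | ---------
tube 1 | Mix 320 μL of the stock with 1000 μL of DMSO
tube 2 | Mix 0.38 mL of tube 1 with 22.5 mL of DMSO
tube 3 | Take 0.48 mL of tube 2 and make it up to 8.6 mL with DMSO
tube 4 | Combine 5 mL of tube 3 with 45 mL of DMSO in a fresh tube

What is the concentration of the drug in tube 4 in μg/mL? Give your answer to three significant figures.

0.0270 μg/mL

Step 1: 320 μL + 1000 μL = 1320 μL total → factor 1320/320 = 4.125
Step 2: 0.38 mL + 22.5 mL = 22.88 mL total → factor 22.88/0.38 = 60.211
Step 3: 0.48 mL brought to 8.6 mL → factor 8.6/0.48 = 17.917
Step 4: 5 mL + 45 mL = 50 mL total → factor 50/5 = 10
Overall dilution factor = 4.125 × 60.211 × 17.917 × 10 = 44499
Final = 1.20 mg/mL / 44499 = 2.697 × 10^-5 mg/mL = 0.0270 μg/mL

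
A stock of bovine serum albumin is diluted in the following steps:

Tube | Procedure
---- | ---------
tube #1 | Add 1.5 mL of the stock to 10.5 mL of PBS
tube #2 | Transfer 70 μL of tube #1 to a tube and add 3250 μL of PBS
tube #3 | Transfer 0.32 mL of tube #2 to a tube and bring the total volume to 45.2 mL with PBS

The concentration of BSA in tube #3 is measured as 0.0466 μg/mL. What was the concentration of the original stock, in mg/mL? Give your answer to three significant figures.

Step 1: 1.5 mL + 10.5 mL = 12 mL total → factor 12/1.5 = 8
Step 2: 70 μL + 3250 μL = 3320 μL total → factor 3320/70 = 47.429
Step 3: 0.32 mL brought to 45.2 mL → factor 45.2/0.32 = 141.25
Overall dilution factor = 8 × 47.429 × 141.25 = 53594
Stock = 0.0466 μg/mL × 53594 = 2497 μg/mL = 2.50 mg/mL

2.50 mg/mL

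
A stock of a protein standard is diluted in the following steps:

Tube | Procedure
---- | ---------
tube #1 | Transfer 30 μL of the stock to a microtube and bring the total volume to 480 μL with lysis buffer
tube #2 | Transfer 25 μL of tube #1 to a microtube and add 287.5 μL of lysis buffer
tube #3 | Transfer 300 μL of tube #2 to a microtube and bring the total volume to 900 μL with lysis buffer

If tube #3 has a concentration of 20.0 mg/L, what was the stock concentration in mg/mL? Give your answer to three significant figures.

12.0 mg/mL

Step 1: 30 μL brought to 480 μL → factor 480/30 = 16
Step 2: 25 μL + 287.5 μL = 312.5 μL total → factor 312.5/25 = 12.5
Step 3: 300 μL brought to 900 μL → factor 900/300 = 3
Overall dilution factor = 16 × 12.5 × 3 = 600
Stock = 20.0 mg/L × 600 = 1.200 × 10^4 mg/L = 12.0 mg/mL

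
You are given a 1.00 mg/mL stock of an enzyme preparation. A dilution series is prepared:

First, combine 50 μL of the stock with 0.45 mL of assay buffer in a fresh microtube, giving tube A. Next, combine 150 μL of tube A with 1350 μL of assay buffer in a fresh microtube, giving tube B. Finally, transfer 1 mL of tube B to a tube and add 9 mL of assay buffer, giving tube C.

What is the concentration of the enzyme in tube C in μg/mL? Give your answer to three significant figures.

Step 1: 50 μL + 0.45 mL = 500 μL total → factor 500/50 = 10
Step 2: 150 μL + 1350 μL = 1500 μL total → factor 1500/150 = 10
Step 3: 1 mL + 9 mL = 10 mL total → factor 10/1 = 10
Overall dilution factor = 10 × 10 × 10 = 1000
Final = 1.00 mg/mL / 1000 = 0.001000 mg/mL = 1.00 μg/mL

1.00 μg/mL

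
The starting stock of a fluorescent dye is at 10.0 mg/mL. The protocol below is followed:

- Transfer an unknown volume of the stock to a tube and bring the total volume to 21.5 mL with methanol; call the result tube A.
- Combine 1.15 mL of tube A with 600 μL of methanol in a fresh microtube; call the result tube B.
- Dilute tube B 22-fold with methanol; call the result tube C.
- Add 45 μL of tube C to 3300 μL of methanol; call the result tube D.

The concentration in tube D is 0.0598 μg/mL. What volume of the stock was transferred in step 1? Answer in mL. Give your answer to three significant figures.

Step 1: v brought to 21.5 mL → factor = 21.5 mL/v
Step 2: 1.15 mL + 600 μL = 1.75 mL total → factor 1.75/1.15 = 1.5217
Step 3: 22-fold → factor 22
Step 4: 45 μL + 3300 μL = 3345 μL total → factor 3345/45 = 74.333
Product of known-step factors = 2488.6
Overall factor = 10.0 mg/mL / (0.0598 μg/mL) = 1.6722 × 10^5
Step-1 factor = 1.6722 × 10^5 / 2488.6 = 67.197
v = 21.5 mL / 67.197 = 0.320 mL

0.320 mL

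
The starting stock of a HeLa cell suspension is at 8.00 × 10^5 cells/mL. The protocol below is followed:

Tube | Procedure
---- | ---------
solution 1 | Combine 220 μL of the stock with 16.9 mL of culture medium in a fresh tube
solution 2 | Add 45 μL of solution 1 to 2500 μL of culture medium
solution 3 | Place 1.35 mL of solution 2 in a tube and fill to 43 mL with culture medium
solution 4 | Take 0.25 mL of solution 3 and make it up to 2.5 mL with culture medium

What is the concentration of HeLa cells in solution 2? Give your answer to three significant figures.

Step 1: 220 μL + 16.9 mL = 17120 μL total → factor 17120/220 = 77.818
Step 2: 45 μL + 2500 μL = 2545 μL total → factor 2545/45 = 56.556
Dilution factor through solution 2 = 77.818 × 56.556 = 4401.1
[solution 2] = 8.00 × 10^5 cells/mL / 4401.1 = 182 cells/mL

182 cells/mL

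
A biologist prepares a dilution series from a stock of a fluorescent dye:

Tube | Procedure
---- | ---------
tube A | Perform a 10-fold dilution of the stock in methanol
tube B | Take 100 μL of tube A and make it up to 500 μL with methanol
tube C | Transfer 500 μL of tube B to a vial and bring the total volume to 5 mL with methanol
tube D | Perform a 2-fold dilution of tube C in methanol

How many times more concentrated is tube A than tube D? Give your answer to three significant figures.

100

Step 1: 10-fold → factor 10
Step 2: 100 μL brought to 500 μL → factor 500/100 = 5
Step 3: 500 μL brought to 5 mL → factor 5000/500 = 10
Step 4: 2-fold → factor 2
Dilution factor to tube A = 10; to tube D = 1000
[tube A]/[tube D] = (factor to tube D)/(factor to tube A) = 1000/10 = 100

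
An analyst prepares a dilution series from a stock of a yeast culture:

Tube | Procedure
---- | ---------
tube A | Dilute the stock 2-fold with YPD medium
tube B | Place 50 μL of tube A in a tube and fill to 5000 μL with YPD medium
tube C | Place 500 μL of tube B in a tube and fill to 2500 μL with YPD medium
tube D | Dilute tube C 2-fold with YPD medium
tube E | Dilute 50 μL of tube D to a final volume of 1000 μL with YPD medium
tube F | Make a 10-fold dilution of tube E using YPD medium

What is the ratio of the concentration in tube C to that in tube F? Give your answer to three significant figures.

Step 1: 2-fold → factor 2
Step 2: 50 μL brought to 5000 μL → factor 5000/50 = 100
Step 3: 500 μL brought to 2500 μL → factor 2500/500 = 5
Step 4: 2-fold → factor 2
Step 5: 50 μL brought to 1000 μL → factor 1000/50 = 20
Step 6: 10-fold → factor 10
Dilution factor to tube C = 1000; to tube F = 4 × 10^5
[tube C]/[tube F] = (factor to tube F)/(factor to tube C) = 4 × 10^5/1000 = 400

400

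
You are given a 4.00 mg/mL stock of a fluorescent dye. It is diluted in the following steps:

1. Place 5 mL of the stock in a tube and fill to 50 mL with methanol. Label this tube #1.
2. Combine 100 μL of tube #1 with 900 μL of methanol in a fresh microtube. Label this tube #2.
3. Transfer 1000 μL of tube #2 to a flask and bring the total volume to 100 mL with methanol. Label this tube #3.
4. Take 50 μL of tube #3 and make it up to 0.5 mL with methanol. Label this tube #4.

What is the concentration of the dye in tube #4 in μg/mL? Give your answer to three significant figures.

0.0400 μg/mL

Step 1: 5 mL brought to 50 mL → factor 50/5 = 10
Step 2: 100 μL + 900 μL = 1000 μL total → factor 1000/100 = 10
Step 3: 1000 μL brought to 100 mL → factor 1 × 10^5/1000 = 100
Step 4: 50 μL brought to 0.5 mL → factor 500/50 = 10
Dilution factor through tube #4 = 10 × 10 × 100 × 10 = 1 × 10^5
[tube #4] = 4.00 mg/mL / 1 × 10^5 = 4.000 × 10^-5 mg/mL = 0.0400 μg/mL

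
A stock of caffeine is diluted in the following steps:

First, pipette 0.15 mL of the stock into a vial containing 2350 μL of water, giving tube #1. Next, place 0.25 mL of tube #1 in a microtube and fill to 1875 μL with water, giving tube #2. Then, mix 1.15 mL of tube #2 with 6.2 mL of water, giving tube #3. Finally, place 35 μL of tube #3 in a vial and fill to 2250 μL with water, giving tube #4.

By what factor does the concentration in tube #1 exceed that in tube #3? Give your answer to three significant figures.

Step 1: 0.15 mL + 2350 μL = 2.5 mL total → factor 2.5/0.15 = 16.667
Step 2: 0.25 mL brought to 1875 μL → factor 1.875/0.25 = 7.5
Step 3: 1.15 mL + 6.2 mL = 7.35 mL total → factor 7.35/1.15 = 6.3913
Dilution factor to tube #1 = 16.667; to tube #3 = 798.91
[tube #1]/[tube #3] = (factor to tube #3)/(factor to tube #1) = 798.91/16.667 = 47.9

47.9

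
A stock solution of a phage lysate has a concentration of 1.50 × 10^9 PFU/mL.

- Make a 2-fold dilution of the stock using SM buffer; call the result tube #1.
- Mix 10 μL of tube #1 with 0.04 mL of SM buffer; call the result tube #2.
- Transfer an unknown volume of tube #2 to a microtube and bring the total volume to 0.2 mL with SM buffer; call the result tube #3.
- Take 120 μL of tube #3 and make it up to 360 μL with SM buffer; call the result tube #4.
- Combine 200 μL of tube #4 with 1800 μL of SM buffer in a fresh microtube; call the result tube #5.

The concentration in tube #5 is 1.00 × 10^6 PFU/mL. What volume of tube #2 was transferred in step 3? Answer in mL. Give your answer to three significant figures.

0.0400 mL

Step 1: 2-fold → factor 2
Step 2: 10 μL + 0.04 mL = 50 μL total → factor 50/10 = 5
Step 3: v brought to 0.2 mL → factor = 0.2 mL/v
Step 4: 120 μL brought to 360 μL → factor 360/120 = 3
Step 5: 200 μL + 1800 μL = 2000 μL total → factor 2000/200 = 10
Product of known-step factors = 300
Overall factor = 1.50 × 10^9 PFU/mL / (1.00 × 10^6 PFU/mL) = 1500
Step-3 factor = 1500 / 300 = 5
v = 0.2 mL / 5 = 0.0400 mL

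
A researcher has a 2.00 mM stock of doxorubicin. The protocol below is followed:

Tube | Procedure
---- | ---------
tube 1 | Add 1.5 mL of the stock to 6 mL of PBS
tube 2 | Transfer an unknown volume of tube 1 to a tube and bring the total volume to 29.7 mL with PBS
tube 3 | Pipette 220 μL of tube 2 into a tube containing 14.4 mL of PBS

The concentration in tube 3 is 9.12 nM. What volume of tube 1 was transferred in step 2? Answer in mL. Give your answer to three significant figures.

Step 1: 1.5 mL + 6 mL = 7.5 mL total → factor 7.5/1.5 = 5
Step 2: v brought to 29.7 mL → factor = 29.7 mL/v
Step 3: 220 μL + 14.4 mL = 14620 μL total → factor 14620/220 = 66.455
Product of known-step factors = 332.27
Overall factor = 2.00 mM / (9.12 nM) = 2.193 × 10^5
Step-2 factor = 2.193 × 10^5 / 332.27 = 659.99
v = 29.7 mL / 659.99 = 0.0450 mL

0.0450 mL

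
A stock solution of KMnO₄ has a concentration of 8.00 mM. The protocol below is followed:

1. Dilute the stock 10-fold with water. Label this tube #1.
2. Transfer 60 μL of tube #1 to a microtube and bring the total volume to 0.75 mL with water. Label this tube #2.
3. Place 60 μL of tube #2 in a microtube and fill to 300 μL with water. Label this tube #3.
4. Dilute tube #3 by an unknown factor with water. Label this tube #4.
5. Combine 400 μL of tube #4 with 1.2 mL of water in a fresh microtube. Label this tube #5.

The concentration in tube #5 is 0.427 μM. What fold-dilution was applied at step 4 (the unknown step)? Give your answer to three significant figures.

Step 1: 10-fold → factor 10
Step 2: 60 μL brought to 0.75 mL → factor 750/60 = 12.5
Step 3: 60 μL brought to 300 μL → factor 300/60 = 5
Step 4: unknown factor x
Step 5: 400 μL + 1.2 mL = 1600 μL total → factor 1600/400 = 4
Product of known-step factors = 2500
Overall factor = 8.00 mM / (0.427 μM) = 18735
x = 18735 / 2500 = 7.49

7.49-fold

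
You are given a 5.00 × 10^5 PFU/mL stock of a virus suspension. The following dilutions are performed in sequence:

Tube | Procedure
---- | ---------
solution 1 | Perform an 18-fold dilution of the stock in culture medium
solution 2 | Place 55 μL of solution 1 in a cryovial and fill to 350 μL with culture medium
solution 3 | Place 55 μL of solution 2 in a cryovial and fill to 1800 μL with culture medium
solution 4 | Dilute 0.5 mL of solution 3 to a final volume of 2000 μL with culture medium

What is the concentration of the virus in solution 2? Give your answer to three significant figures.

4.37 × 10^3 PFU/mL

Step 1: 18-fold → factor 18
Step 2: 55 μL brought to 350 μL → factor 350/55 = 6.3636
Dilution factor through solution 2 = 18 × 6.3636 = 114.55
[solution 2] = 5.00 × 10^5 PFU/mL / 114.55 = 4.37 × 10^3 PFU/mL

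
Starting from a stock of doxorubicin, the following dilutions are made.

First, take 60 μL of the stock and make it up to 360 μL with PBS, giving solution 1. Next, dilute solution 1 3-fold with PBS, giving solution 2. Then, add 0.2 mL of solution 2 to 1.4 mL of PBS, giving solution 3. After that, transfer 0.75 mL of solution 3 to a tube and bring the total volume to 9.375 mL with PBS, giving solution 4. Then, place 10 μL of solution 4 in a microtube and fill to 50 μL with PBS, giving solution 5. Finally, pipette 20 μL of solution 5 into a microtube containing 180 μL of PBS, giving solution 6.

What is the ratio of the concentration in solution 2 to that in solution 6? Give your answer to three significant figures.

Step 1: 60 μL brought to 360 μL → factor 360/60 = 6
Step 2: 3-fold → factor 3
Step 3: 0.2 mL + 1.4 mL = 1.6 mL total → factor 1.6/0.2 = 8
Step 4: 0.75 mL brought to 9.375 mL → factor 9.375/0.75 = 12.5
Step 5: 10 μL brought to 50 μL → factor 50/10 = 5
Step 6: 20 μL + 180 μL = 200 μL total → factor 200/20 = 10
Dilution factor to solution 2 = 18; to solution 6 = 90000
[solution 2]/[solution 6] = (factor to solution 6)/(factor to solution 2) = 90000/18 = 5.00 × 10^3

5.00 × 10^3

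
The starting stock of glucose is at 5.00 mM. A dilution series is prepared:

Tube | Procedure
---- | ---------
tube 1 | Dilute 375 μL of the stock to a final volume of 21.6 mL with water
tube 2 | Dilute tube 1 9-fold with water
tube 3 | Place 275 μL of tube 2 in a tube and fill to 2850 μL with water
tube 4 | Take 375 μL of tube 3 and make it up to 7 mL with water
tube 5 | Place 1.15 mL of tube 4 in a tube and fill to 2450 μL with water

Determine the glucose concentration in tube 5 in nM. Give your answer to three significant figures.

23.4 nM

Step 1: 375 μL brought to 21.6 mL → factor 21600/375 = 57.6
Step 2: 9-fold → factor 9
Step 3: 275 μL brought to 2850 μL → factor 2850/275 = 10.364
Step 4: 375 μL brought to 7 mL → factor 7000/375 = 18.667
Step 5: 1.15 mL brought to 2450 μL → factor 2.45/1.15 = 2.1304
Overall dilution factor = 57.6 × 9 × 10.364 × 18.667 × 2.1304 = 2.1365 × 10^5
Final = 5.00 mM / 2.1365 × 10^5 = 2.340 × 10^-5 mM = 23.4 nM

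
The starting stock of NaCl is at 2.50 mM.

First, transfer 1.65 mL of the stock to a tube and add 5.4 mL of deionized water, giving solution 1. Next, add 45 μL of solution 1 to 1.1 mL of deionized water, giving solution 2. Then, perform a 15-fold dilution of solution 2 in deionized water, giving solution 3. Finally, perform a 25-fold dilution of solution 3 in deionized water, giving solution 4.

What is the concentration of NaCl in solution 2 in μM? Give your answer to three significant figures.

Step 1: 1.65 mL + 5.4 mL = 7.05 mL total → factor 7.05/1.65 = 4.2727
Step 2: 45 μL + 1.1 mL = 1145 μL total → factor 1145/45 = 25.444
Dilution factor through solution 2 = 4.2727 × 25.444 = 108.72
[solution 2] = 2.50 mM / 108.72 = 0.02300 mM = 23.0 μM

23.0 μM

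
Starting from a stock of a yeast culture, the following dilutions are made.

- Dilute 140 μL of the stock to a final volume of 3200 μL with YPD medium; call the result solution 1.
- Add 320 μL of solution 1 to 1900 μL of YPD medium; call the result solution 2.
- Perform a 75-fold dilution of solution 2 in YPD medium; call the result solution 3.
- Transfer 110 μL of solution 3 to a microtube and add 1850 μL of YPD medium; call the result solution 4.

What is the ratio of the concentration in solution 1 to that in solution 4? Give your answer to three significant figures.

9.27 × 10^3

Step 1: 140 μL brought to 3200 μL → factor 3200/140 = 22.857
Step 2: 320 μL + 1900 μL = 2220 μL total → factor 2220/320 = 6.9375
Step 3: 75-fold → factor 75
Step 4: 110 μL + 1850 μL = 1960 μL total → factor 1960/110 = 17.818
Dilution factor to solution 1 = 22.857; to solution 4 = 2.1191 × 10^5
[solution 1]/[solution 4] = (factor to solution 4)/(factor to solution 1) = 2.1191 × 10^5/22.857 = 9.27 × 10^3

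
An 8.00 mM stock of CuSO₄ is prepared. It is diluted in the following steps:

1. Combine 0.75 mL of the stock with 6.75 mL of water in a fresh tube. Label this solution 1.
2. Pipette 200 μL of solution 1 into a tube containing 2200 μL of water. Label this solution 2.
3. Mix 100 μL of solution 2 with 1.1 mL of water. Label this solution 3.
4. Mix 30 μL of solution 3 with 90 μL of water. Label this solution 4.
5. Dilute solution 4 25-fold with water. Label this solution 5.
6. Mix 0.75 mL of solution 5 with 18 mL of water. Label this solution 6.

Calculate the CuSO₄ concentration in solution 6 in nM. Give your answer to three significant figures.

2.22 nM

Step 1: 0.75 mL + 6.75 mL = 7.5 mL total → factor 7.5/0.75 = 10
Step 2: 200 μL + 2200 μL = 2400 μL total → factor 2400/200 = 12
Step 3: 100 μL + 1.1 mL = 1200 μL total → factor 1200/100 = 12
Step 4: 30 μL + 90 μL = 120 μL total → factor 120/30 = 4
Step 5: 25-fold → factor 25
Step 6: 0.75 mL + 18 mL = 18.75 mL total → factor 18.75/0.75 = 25
Dilution factor through solution 6 = 10 × 12 × 12 × 4 × 25 × 25 = 3.6 × 10^6
[solution 6] = 8.00 mM / 3.6 × 10^6 = 2.222 × 10^-6 mM = 2.22 nM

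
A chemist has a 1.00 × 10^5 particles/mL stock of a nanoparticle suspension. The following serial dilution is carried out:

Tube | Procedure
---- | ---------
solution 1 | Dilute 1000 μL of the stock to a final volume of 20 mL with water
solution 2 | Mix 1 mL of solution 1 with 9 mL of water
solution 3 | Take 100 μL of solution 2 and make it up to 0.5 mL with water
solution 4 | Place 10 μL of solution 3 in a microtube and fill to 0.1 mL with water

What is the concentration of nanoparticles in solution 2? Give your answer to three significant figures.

Step 1: 1000 μL brought to 20 mL → factor 20000/1000 = 20
Step 2: 1 mL + 9 mL = 10 mL total → factor 10/1 = 10
Dilution factor through solution 2 = 20 × 10 = 200
[solution 2] = 1.00 × 10^5 particles/mL / 200 = 500 particles/mL

500 particles/mL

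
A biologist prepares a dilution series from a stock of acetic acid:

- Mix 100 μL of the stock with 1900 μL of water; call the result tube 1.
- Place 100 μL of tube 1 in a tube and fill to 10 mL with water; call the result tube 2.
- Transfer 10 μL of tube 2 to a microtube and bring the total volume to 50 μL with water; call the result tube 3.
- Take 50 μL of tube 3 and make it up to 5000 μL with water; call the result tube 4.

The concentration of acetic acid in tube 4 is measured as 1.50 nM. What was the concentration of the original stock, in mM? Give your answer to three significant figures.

1.50 mM

Step 1: 100 μL + 1900 μL = 2000 μL total → factor 2000/100 = 20
Step 2: 100 μL brought to 10 mL → factor 10000/100 = 100
Step 3: 10 μL brought to 50 μL → factor 50/10 = 5
Step 4: 50 μL brought to 5000 μL → factor 5000/50 = 100
Overall dilution factor = 20 × 100 × 5 × 100 = 1 × 10^6
Stock = 1.50 nM × 1 × 10^6 = 1.500 × 10^6 nM = 1.50 mM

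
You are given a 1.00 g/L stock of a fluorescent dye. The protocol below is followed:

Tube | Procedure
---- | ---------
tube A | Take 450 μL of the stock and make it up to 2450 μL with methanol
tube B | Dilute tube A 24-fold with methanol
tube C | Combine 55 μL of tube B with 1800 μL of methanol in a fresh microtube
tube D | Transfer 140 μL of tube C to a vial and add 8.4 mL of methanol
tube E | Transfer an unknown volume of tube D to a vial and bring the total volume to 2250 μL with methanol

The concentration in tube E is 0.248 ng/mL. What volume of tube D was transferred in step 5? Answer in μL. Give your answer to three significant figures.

150 μL

Step 1: 450 μL brought to 2450 μL → factor 2450/450 = 5.4444
Step 2: 24-fold → factor 24
Step 3: 55 μL + 1800 μL = 1855 μL total → factor 1855/55 = 33.727
Step 4: 140 μL + 8.4 mL = 8540 μL total → factor 8540/140 = 61
Step 5: v brought to 2250 μL → factor = 2250 μL/v
Product of known-step factors = 2.6883 × 10^5
Overall factor = 1.00 g/L / (0.248 ng/mL) = 4.0323 × 10^6
Step-5 factor = 4.0323 × 10^6 / 2.6883 × 10^5 = 14.999
v = 2250 μL / 14.999 = 150 μL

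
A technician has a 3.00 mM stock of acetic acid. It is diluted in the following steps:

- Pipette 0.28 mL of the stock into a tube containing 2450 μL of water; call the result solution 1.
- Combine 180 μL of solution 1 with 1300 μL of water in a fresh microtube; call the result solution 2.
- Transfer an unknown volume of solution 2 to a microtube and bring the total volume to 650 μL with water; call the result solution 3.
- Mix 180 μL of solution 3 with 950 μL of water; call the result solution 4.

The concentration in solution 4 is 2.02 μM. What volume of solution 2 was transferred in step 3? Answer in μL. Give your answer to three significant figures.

Step 1: 0.28 mL + 2450 μL = 2.73 mL total → factor 2.73/0.28 = 9.75
Step 2: 180 μL + 1300 μL = 1480 μL total → factor 1480/180 = 8.2222
Step 3: v brought to 650 μL → factor = 650 μL/v
Step 4: 180 μL + 950 μL = 1130 μL total → factor 1130/180 = 6.2778
Product of known-step factors = 503.27
Overall factor = 3.00 mM / (2.02 μM) = 1485.1
Step-3 factor = 1485.1 / 503.27 = 2.951
v = 650 μL / 2.951 = 220 μL

220 μL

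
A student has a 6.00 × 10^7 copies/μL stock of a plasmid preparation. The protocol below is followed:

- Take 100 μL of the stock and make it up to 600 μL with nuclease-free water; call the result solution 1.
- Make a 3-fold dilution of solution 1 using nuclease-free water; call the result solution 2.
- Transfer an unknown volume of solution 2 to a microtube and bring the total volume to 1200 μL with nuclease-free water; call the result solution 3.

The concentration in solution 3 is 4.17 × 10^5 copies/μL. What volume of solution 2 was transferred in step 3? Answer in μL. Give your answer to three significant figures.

Step 1: 100 μL brought to 600 μL → factor 600/100 = 6
Step 2: 3-fold → factor 3
Step 3: v brought to 1200 μL → factor = 1200 μL/v
Product of known-step factors = 18
Overall factor = 6.00 × 10^7 copies/μL / (4.17 × 10^5 copies/μL) = 143.88
Step-3 factor = 143.88 / 18 = 7.9936
v = 1200 μL / 7.9936 = 150 μL

150 μL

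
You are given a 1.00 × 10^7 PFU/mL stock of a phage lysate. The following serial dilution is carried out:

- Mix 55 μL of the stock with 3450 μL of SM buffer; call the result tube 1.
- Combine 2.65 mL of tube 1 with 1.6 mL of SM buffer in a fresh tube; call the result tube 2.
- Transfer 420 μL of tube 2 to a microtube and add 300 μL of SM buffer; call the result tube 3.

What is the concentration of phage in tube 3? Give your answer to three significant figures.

5.71 × 10^4 PFU/mL

Step 1: 55 μL + 3450 μL = 3505 μL total → factor 3505/55 = 63.727
Step 2: 2.65 mL + 1.6 mL = 4.25 mL total → factor 4.25/2.65 = 1.6038
Step 3: 420 μL + 300 μL = 720 μL total → factor 720/420 = 1.7143
Overall dilution factor = 63.727 × 1.6038 × 1.7143 = 175.21
Final = 1.00 × 10^7 PFU/mL / 175.21 = 5.71 × 10^4 PFU/mL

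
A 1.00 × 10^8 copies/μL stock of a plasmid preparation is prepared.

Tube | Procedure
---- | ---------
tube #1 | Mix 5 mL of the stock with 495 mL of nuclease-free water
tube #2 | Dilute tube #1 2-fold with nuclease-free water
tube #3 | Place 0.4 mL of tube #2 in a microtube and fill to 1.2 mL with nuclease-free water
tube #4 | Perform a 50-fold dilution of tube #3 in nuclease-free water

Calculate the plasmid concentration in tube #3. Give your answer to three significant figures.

1.67 × 10^5 copies/μL

Step 1: 5 mL + 495 mL = 500 mL total → factor 500/5 = 100
Step 2: 2-fold → factor 2
Step 3: 0.4 mL brought to 1.2 mL → factor 1.2/0.4 = 3
Dilution factor through tube #3 = 100 × 2 × 3 = 600
[tube #3] = 1.00 × 10^8 copies/μL / 600 = 1.67 × 10^5 copies/μL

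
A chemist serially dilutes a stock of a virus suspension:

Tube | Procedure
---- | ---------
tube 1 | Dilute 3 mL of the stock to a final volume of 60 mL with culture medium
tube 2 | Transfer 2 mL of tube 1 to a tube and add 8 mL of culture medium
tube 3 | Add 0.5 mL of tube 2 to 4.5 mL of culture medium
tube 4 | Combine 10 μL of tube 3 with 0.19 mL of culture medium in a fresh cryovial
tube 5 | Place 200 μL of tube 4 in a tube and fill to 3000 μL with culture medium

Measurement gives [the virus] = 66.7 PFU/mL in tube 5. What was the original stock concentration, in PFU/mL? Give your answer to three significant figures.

2.00 × 10^7 PFU/mL

Step 1: 3 mL brought to 60 mL → factor 60/3 = 20
Step 2: 2 mL + 8 mL = 10 mL total → factor 10/2 = 5
Step 3: 0.5 mL + 4.5 mL = 5 mL total → factor 5/0.5 = 10
Step 4: 10 μL + 0.19 mL = 200 μL total → factor 200/10 = 20
Step 5: 200 μL brought to 3000 μL → factor 3000/200 = 15
Overall dilution factor = 20 × 5 × 10 × 20 × 15 = 3 × 10^5
Stock = 66.7 PFU/mL × 3 × 10^5 = 2.00 × 10^7 PFU/mL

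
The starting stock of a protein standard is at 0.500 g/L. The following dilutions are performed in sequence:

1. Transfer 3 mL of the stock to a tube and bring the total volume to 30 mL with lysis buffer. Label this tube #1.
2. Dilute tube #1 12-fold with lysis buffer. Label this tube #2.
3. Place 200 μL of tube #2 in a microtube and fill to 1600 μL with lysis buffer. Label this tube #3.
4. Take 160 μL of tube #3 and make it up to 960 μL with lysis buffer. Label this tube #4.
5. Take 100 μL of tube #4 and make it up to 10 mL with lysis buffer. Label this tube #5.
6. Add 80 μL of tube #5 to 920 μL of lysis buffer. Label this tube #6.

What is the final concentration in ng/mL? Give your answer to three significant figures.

0.0694 ng/mL

Step 1: 3 mL brought to 30 mL → factor 30/3 = 10
Step 2: 12-fold → factor 12
Step 3: 200 μL brought to 1600 μL → factor 1600/200 = 8
Step 4: 160 μL brought to 960 μL → factor 960/160 = 6
Step 5: 100 μL brought to 10 mL → factor 10000/100 = 100
Step 6: 80 μL + 920 μL = 1000 μL total → factor 1000/80 = 12.5
Overall dilution factor = 10 × 12 × 8 × 6 × 100 × 12.5 = 7.2 × 10^6
Final = 0.500 g/L / 7.2 × 10^6 = 6.944 × 10^-8 g/L = 0.0694 ng/mL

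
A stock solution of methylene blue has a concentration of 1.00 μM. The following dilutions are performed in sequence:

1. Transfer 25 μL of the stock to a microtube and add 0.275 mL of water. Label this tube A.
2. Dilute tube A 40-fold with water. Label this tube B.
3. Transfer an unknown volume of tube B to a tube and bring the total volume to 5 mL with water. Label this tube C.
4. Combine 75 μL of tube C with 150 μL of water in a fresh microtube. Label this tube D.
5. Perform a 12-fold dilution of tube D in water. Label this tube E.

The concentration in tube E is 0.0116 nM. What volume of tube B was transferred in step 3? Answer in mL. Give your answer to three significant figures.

Step 1: 25 μL + 0.275 mL = 300 μL total → factor 300/25 = 12
Step 2: 40-fold → factor 40
Step 3: v brought to 5 mL → factor = 5 mL/v
Step 4: 75 μL + 150 μL = 225 μL total → factor 225/75 = 3
Step 5: 12-fold → factor 12
Product of known-step factors = 17280
Overall factor = 1.00 μM / (0.0116 nM) = 86207
Step-3 factor = 86207 / 17280 = 4.9888
v = 5 mL / 4.9888 = 1.00 mL

1.00 mL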